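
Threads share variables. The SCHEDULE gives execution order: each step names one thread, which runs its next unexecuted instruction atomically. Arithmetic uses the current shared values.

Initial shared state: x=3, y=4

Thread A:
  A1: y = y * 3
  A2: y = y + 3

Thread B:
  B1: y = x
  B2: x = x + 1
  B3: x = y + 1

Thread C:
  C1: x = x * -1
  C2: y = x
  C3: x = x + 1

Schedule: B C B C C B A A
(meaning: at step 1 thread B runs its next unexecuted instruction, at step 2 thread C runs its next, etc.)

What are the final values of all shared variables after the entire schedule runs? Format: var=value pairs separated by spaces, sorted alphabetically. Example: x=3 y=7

Step 1: thread B executes B1 (y = x). Shared: x=3 y=3. PCs: A@0 B@1 C@0
Step 2: thread C executes C1 (x = x * -1). Shared: x=-3 y=3. PCs: A@0 B@1 C@1
Step 3: thread B executes B2 (x = x + 1). Shared: x=-2 y=3. PCs: A@0 B@2 C@1
Step 4: thread C executes C2 (y = x). Shared: x=-2 y=-2. PCs: A@0 B@2 C@2
Step 5: thread C executes C3 (x = x + 1). Shared: x=-1 y=-2. PCs: A@0 B@2 C@3
Step 6: thread B executes B3 (x = y + 1). Shared: x=-1 y=-2. PCs: A@0 B@3 C@3
Step 7: thread A executes A1 (y = y * 3). Shared: x=-1 y=-6. PCs: A@1 B@3 C@3
Step 8: thread A executes A2 (y = y + 3). Shared: x=-1 y=-3. PCs: A@2 B@3 C@3

Answer: x=-1 y=-3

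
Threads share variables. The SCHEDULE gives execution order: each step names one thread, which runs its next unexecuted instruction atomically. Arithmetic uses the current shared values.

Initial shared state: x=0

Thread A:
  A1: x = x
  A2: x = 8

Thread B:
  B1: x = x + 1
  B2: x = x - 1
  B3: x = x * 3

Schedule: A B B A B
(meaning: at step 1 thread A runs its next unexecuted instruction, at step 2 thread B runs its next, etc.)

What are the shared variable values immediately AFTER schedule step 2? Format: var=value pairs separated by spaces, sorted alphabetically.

Step 1: thread A executes A1 (x = x). Shared: x=0. PCs: A@1 B@0
Step 2: thread B executes B1 (x = x + 1). Shared: x=1. PCs: A@1 B@1

Answer: x=1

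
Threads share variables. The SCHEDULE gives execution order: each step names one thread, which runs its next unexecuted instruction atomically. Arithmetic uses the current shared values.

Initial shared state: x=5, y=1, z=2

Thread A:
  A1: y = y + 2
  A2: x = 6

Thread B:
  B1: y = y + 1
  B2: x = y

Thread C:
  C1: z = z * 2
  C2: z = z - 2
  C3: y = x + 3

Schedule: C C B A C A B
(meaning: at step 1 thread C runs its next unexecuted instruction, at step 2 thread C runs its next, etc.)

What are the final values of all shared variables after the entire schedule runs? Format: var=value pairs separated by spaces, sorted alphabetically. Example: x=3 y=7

Answer: x=8 y=8 z=2

Derivation:
Step 1: thread C executes C1 (z = z * 2). Shared: x=5 y=1 z=4. PCs: A@0 B@0 C@1
Step 2: thread C executes C2 (z = z - 2). Shared: x=5 y=1 z=2. PCs: A@0 B@0 C@2
Step 3: thread B executes B1 (y = y + 1). Shared: x=5 y=2 z=2. PCs: A@0 B@1 C@2
Step 4: thread A executes A1 (y = y + 2). Shared: x=5 y=4 z=2. PCs: A@1 B@1 C@2
Step 5: thread C executes C3 (y = x + 3). Shared: x=5 y=8 z=2. PCs: A@1 B@1 C@3
Step 6: thread A executes A2 (x = 6). Shared: x=6 y=8 z=2. PCs: A@2 B@1 C@3
Step 7: thread B executes B2 (x = y). Shared: x=8 y=8 z=2. PCs: A@2 B@2 C@3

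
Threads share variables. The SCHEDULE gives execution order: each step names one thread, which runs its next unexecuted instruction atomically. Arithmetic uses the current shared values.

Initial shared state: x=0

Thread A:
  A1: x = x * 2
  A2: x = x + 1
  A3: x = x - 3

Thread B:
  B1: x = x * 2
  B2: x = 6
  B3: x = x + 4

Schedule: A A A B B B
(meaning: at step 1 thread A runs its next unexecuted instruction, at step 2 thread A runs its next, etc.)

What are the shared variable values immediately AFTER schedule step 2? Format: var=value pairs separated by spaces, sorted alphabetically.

Answer: x=1

Derivation:
Step 1: thread A executes A1 (x = x * 2). Shared: x=0. PCs: A@1 B@0
Step 2: thread A executes A2 (x = x + 1). Shared: x=1. PCs: A@2 B@0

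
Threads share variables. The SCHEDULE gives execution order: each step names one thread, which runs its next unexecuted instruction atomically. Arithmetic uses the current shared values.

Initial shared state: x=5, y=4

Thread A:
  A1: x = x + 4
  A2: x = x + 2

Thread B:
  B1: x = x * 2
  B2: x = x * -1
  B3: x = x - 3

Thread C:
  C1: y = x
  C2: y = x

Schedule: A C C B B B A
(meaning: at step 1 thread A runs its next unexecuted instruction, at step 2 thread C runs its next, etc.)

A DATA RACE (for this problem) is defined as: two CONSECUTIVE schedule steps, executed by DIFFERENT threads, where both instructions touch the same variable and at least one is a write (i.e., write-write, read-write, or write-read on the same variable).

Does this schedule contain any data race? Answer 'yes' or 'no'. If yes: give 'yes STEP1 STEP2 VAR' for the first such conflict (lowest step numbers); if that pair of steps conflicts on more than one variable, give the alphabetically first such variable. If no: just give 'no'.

Answer: yes 1 2 x

Derivation:
Steps 1,2: A(x = x + 4) vs C(y = x). RACE on x (W-R).
Steps 2,3: same thread (C). No race.
Steps 3,4: C(y = x) vs B(x = x * 2). RACE on x (R-W).
Steps 4,5: same thread (B). No race.
Steps 5,6: same thread (B). No race.
Steps 6,7: B(x = x - 3) vs A(x = x + 2). RACE on x (W-W).
First conflict at steps 1,2.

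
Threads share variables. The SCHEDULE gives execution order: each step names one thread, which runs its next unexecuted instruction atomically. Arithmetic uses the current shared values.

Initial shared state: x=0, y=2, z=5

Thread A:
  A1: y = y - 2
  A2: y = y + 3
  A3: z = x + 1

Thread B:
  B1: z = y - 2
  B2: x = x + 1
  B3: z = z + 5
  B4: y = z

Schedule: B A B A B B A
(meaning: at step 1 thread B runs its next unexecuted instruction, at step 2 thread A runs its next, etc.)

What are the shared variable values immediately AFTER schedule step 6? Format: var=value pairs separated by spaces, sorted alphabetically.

Answer: x=1 y=5 z=5

Derivation:
Step 1: thread B executes B1 (z = y - 2). Shared: x=0 y=2 z=0. PCs: A@0 B@1
Step 2: thread A executes A1 (y = y - 2). Shared: x=0 y=0 z=0. PCs: A@1 B@1
Step 3: thread B executes B2 (x = x + 1). Shared: x=1 y=0 z=0. PCs: A@1 B@2
Step 4: thread A executes A2 (y = y + 3). Shared: x=1 y=3 z=0. PCs: A@2 B@2
Step 5: thread B executes B3 (z = z + 5). Shared: x=1 y=3 z=5. PCs: A@2 B@3
Step 6: thread B executes B4 (y = z). Shared: x=1 y=5 z=5. PCs: A@2 B@4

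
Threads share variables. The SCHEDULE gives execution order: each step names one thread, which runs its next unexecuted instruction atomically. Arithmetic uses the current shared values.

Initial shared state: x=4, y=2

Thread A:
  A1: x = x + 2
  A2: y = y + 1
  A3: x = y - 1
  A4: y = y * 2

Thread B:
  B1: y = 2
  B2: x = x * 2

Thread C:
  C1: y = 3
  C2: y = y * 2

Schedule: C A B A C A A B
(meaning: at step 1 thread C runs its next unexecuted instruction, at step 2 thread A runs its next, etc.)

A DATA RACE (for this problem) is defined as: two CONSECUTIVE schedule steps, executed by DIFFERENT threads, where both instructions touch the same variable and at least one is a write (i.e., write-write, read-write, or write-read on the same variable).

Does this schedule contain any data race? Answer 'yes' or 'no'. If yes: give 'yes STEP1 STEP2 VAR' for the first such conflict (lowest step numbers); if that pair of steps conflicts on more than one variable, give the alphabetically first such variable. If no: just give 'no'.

Steps 1,2: C(r=-,w=y) vs A(r=x,w=x). No conflict.
Steps 2,3: A(r=x,w=x) vs B(r=-,w=y). No conflict.
Steps 3,4: B(y = 2) vs A(y = y + 1). RACE on y (W-W).
Steps 4,5: A(y = y + 1) vs C(y = y * 2). RACE on y (W-W).
Steps 5,6: C(y = y * 2) vs A(x = y - 1). RACE on y (W-R).
Steps 6,7: same thread (A). No race.
Steps 7,8: A(r=y,w=y) vs B(r=x,w=x). No conflict.
First conflict at steps 3,4.

Answer: yes 3 4 y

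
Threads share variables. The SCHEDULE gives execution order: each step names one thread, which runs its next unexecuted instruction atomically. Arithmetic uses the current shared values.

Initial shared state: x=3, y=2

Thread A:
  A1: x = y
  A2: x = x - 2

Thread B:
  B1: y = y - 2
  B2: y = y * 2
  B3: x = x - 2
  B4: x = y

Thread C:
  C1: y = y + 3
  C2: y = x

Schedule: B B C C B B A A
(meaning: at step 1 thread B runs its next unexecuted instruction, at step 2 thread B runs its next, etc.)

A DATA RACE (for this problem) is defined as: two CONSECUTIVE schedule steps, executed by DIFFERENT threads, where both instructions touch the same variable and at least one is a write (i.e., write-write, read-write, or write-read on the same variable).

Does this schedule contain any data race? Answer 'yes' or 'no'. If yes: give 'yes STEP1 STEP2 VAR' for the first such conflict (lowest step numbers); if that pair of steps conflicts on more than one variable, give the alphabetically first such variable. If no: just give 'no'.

Steps 1,2: same thread (B). No race.
Steps 2,3: B(y = y * 2) vs C(y = y + 3). RACE on y (W-W).
Steps 3,4: same thread (C). No race.
Steps 4,5: C(y = x) vs B(x = x - 2). RACE on x (R-W).
Steps 5,6: same thread (B). No race.
Steps 6,7: B(x = y) vs A(x = y). RACE on x (W-W).
Steps 7,8: same thread (A). No race.
First conflict at steps 2,3.

Answer: yes 2 3 y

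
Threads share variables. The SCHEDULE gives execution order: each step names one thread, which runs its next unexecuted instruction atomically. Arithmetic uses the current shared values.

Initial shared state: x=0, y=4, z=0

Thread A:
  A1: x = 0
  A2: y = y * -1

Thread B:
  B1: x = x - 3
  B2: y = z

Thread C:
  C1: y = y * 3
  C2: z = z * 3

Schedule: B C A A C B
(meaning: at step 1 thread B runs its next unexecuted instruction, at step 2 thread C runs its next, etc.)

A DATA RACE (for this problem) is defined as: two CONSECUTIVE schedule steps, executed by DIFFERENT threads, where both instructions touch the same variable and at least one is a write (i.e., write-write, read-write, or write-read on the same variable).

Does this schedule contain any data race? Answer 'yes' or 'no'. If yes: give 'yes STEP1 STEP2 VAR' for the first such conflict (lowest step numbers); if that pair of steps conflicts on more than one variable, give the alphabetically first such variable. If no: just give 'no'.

Steps 1,2: B(r=x,w=x) vs C(r=y,w=y). No conflict.
Steps 2,3: C(r=y,w=y) vs A(r=-,w=x). No conflict.
Steps 3,4: same thread (A). No race.
Steps 4,5: A(r=y,w=y) vs C(r=z,w=z). No conflict.
Steps 5,6: C(z = z * 3) vs B(y = z). RACE on z (W-R).
First conflict at steps 5,6.

Answer: yes 5 6 z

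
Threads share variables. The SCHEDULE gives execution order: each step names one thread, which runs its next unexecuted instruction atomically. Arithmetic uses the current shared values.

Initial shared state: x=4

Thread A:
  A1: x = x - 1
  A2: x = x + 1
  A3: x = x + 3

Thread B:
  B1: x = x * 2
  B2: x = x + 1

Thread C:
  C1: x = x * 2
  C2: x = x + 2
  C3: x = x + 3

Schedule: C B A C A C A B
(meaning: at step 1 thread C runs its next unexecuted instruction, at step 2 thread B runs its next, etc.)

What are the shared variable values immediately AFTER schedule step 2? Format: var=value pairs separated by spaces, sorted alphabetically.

Step 1: thread C executes C1 (x = x * 2). Shared: x=8. PCs: A@0 B@0 C@1
Step 2: thread B executes B1 (x = x * 2). Shared: x=16. PCs: A@0 B@1 C@1

Answer: x=16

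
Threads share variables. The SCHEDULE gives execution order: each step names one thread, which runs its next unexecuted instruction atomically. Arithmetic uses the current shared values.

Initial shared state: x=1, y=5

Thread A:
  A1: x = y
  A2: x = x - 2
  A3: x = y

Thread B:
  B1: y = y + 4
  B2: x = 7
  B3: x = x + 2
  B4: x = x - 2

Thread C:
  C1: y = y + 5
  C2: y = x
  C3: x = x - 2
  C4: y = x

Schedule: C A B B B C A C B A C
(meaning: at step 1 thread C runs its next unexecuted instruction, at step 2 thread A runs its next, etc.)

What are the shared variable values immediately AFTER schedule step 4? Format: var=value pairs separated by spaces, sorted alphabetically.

Step 1: thread C executes C1 (y = y + 5). Shared: x=1 y=10. PCs: A@0 B@0 C@1
Step 2: thread A executes A1 (x = y). Shared: x=10 y=10. PCs: A@1 B@0 C@1
Step 3: thread B executes B1 (y = y + 4). Shared: x=10 y=14. PCs: A@1 B@1 C@1
Step 4: thread B executes B2 (x = 7). Shared: x=7 y=14. PCs: A@1 B@2 C@1

Answer: x=7 y=14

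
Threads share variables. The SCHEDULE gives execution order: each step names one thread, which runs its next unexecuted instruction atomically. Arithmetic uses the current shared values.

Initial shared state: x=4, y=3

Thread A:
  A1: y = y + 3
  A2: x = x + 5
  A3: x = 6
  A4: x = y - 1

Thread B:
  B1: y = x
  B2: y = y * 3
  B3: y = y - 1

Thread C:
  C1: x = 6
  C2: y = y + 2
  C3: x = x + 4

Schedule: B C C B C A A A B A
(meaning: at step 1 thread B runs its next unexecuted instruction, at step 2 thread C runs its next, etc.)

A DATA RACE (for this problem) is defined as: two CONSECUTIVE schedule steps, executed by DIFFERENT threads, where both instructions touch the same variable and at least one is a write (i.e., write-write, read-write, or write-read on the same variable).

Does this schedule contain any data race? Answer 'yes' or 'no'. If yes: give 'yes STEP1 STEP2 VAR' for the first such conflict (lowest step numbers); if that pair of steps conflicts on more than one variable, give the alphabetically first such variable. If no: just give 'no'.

Steps 1,2: B(y = x) vs C(x = 6). RACE on x (R-W).
Steps 2,3: same thread (C). No race.
Steps 3,4: C(y = y + 2) vs B(y = y * 3). RACE on y (W-W).
Steps 4,5: B(r=y,w=y) vs C(r=x,w=x). No conflict.
Steps 5,6: C(r=x,w=x) vs A(r=y,w=y). No conflict.
Steps 6,7: same thread (A). No race.
Steps 7,8: same thread (A). No race.
Steps 8,9: A(r=-,w=x) vs B(r=y,w=y). No conflict.
Steps 9,10: B(y = y - 1) vs A(x = y - 1). RACE on y (W-R).
First conflict at steps 1,2.

Answer: yes 1 2 x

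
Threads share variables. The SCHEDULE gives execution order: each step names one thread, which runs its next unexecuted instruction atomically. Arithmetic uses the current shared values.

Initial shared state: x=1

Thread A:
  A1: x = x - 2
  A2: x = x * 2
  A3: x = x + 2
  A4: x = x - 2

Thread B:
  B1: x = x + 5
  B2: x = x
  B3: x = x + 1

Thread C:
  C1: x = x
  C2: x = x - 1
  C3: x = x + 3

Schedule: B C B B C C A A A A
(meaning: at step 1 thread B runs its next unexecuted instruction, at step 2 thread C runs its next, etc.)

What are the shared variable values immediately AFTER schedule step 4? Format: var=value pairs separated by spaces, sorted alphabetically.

Step 1: thread B executes B1 (x = x + 5). Shared: x=6. PCs: A@0 B@1 C@0
Step 2: thread C executes C1 (x = x). Shared: x=6. PCs: A@0 B@1 C@1
Step 3: thread B executes B2 (x = x). Shared: x=6. PCs: A@0 B@2 C@1
Step 4: thread B executes B3 (x = x + 1). Shared: x=7. PCs: A@0 B@3 C@1

Answer: x=7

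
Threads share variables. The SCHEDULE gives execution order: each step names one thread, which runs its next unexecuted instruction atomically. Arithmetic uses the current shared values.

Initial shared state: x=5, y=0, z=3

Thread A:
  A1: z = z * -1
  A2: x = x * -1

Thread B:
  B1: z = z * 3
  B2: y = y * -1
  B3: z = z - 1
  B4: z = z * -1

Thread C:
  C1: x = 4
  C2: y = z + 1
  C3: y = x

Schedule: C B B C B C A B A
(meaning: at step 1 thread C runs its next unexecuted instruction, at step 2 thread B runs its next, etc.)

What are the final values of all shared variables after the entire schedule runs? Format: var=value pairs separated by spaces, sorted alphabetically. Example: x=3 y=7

Answer: x=-4 y=4 z=8

Derivation:
Step 1: thread C executes C1 (x = 4). Shared: x=4 y=0 z=3. PCs: A@0 B@0 C@1
Step 2: thread B executes B1 (z = z * 3). Shared: x=4 y=0 z=9. PCs: A@0 B@1 C@1
Step 3: thread B executes B2 (y = y * -1). Shared: x=4 y=0 z=9. PCs: A@0 B@2 C@1
Step 4: thread C executes C2 (y = z + 1). Shared: x=4 y=10 z=9. PCs: A@0 B@2 C@2
Step 5: thread B executes B3 (z = z - 1). Shared: x=4 y=10 z=8. PCs: A@0 B@3 C@2
Step 6: thread C executes C3 (y = x). Shared: x=4 y=4 z=8. PCs: A@0 B@3 C@3
Step 7: thread A executes A1 (z = z * -1). Shared: x=4 y=4 z=-8. PCs: A@1 B@3 C@3
Step 8: thread B executes B4 (z = z * -1). Shared: x=4 y=4 z=8. PCs: A@1 B@4 C@3
Step 9: thread A executes A2 (x = x * -1). Shared: x=-4 y=4 z=8. PCs: A@2 B@4 C@3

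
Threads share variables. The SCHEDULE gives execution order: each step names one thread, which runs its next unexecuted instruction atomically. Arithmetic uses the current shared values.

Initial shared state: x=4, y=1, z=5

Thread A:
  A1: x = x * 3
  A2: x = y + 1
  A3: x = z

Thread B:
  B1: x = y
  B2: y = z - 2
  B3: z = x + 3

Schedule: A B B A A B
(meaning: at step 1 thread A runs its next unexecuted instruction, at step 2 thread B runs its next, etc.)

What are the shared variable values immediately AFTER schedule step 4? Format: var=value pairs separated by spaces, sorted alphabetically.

Step 1: thread A executes A1 (x = x * 3). Shared: x=12 y=1 z=5. PCs: A@1 B@0
Step 2: thread B executes B1 (x = y). Shared: x=1 y=1 z=5. PCs: A@1 B@1
Step 3: thread B executes B2 (y = z - 2). Shared: x=1 y=3 z=5. PCs: A@1 B@2
Step 4: thread A executes A2 (x = y + 1). Shared: x=4 y=3 z=5. PCs: A@2 B@2

Answer: x=4 y=3 z=5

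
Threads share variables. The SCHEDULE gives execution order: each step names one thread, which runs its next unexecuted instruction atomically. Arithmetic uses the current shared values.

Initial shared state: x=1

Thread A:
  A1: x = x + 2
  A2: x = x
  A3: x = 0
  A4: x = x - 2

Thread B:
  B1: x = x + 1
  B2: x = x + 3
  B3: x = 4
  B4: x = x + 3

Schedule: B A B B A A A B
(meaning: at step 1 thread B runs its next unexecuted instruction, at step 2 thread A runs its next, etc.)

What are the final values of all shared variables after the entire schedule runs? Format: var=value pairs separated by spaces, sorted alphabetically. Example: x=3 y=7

Answer: x=1

Derivation:
Step 1: thread B executes B1 (x = x + 1). Shared: x=2. PCs: A@0 B@1
Step 2: thread A executes A1 (x = x + 2). Shared: x=4. PCs: A@1 B@1
Step 3: thread B executes B2 (x = x + 3). Shared: x=7. PCs: A@1 B@2
Step 4: thread B executes B3 (x = 4). Shared: x=4. PCs: A@1 B@3
Step 5: thread A executes A2 (x = x). Shared: x=4. PCs: A@2 B@3
Step 6: thread A executes A3 (x = 0). Shared: x=0. PCs: A@3 B@3
Step 7: thread A executes A4 (x = x - 2). Shared: x=-2. PCs: A@4 B@3
Step 8: thread B executes B4 (x = x + 3). Shared: x=1. PCs: A@4 B@4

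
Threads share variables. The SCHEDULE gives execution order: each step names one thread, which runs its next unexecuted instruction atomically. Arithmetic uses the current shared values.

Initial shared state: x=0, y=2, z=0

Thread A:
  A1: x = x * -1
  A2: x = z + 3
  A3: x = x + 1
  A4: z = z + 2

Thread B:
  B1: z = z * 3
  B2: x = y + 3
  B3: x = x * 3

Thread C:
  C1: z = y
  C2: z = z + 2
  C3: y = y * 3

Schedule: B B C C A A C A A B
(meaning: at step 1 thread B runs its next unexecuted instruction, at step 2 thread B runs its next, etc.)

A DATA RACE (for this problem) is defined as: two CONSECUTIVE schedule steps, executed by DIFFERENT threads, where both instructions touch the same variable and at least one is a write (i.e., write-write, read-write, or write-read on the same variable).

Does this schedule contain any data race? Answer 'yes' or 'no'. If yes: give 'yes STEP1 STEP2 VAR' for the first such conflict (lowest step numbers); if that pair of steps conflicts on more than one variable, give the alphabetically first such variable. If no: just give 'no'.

Steps 1,2: same thread (B). No race.
Steps 2,3: B(r=y,w=x) vs C(r=y,w=z). No conflict.
Steps 3,4: same thread (C). No race.
Steps 4,5: C(r=z,w=z) vs A(r=x,w=x). No conflict.
Steps 5,6: same thread (A). No race.
Steps 6,7: A(r=z,w=x) vs C(r=y,w=y). No conflict.
Steps 7,8: C(r=y,w=y) vs A(r=x,w=x). No conflict.
Steps 8,9: same thread (A). No race.
Steps 9,10: A(r=z,w=z) vs B(r=x,w=x). No conflict.

Answer: no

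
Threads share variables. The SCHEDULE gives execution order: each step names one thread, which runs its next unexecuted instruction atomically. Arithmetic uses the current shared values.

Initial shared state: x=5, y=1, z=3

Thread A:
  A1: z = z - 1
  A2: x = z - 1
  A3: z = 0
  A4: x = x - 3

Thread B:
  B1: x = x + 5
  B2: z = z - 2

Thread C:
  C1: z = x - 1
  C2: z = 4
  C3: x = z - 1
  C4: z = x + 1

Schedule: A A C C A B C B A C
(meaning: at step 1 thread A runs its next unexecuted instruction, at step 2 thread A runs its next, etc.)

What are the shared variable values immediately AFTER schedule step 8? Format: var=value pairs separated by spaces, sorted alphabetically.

Answer: x=-1 y=1 z=-2

Derivation:
Step 1: thread A executes A1 (z = z - 1). Shared: x=5 y=1 z=2. PCs: A@1 B@0 C@0
Step 2: thread A executes A2 (x = z - 1). Shared: x=1 y=1 z=2. PCs: A@2 B@0 C@0
Step 3: thread C executes C1 (z = x - 1). Shared: x=1 y=1 z=0. PCs: A@2 B@0 C@1
Step 4: thread C executes C2 (z = 4). Shared: x=1 y=1 z=4. PCs: A@2 B@0 C@2
Step 5: thread A executes A3 (z = 0). Shared: x=1 y=1 z=0. PCs: A@3 B@0 C@2
Step 6: thread B executes B1 (x = x + 5). Shared: x=6 y=1 z=0. PCs: A@3 B@1 C@2
Step 7: thread C executes C3 (x = z - 1). Shared: x=-1 y=1 z=0. PCs: A@3 B@1 C@3
Step 8: thread B executes B2 (z = z - 2). Shared: x=-1 y=1 z=-2. PCs: A@3 B@2 C@3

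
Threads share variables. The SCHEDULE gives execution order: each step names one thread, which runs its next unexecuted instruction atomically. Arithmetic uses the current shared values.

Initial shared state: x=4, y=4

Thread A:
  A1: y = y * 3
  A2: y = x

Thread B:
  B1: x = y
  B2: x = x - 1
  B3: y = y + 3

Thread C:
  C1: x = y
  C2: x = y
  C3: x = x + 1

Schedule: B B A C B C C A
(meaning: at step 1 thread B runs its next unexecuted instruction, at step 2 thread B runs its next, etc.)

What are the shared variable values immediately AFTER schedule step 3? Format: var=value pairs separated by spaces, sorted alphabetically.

Answer: x=3 y=12

Derivation:
Step 1: thread B executes B1 (x = y). Shared: x=4 y=4. PCs: A@0 B@1 C@0
Step 2: thread B executes B2 (x = x - 1). Shared: x=3 y=4. PCs: A@0 B@2 C@0
Step 3: thread A executes A1 (y = y * 3). Shared: x=3 y=12. PCs: A@1 B@2 C@0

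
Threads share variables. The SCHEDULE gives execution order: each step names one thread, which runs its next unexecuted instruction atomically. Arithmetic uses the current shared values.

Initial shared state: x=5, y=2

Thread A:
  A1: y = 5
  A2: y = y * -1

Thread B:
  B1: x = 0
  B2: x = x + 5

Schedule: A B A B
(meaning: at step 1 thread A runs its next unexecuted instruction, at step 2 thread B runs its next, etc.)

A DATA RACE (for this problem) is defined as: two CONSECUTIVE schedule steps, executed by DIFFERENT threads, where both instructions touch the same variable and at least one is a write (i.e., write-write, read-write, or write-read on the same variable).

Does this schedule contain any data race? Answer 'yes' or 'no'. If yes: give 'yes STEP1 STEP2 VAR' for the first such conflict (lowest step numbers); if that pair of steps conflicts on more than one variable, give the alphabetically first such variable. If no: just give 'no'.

Steps 1,2: A(r=-,w=y) vs B(r=-,w=x). No conflict.
Steps 2,3: B(r=-,w=x) vs A(r=y,w=y). No conflict.
Steps 3,4: A(r=y,w=y) vs B(r=x,w=x). No conflict.

Answer: no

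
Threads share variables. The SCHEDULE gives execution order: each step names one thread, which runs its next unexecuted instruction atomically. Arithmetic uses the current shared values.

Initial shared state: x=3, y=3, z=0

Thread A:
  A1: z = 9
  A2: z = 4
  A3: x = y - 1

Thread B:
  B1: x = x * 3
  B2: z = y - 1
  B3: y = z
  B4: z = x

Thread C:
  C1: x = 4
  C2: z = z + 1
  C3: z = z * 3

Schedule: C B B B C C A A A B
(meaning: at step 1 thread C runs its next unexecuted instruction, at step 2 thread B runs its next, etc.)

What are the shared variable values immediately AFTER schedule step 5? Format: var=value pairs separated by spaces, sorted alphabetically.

Answer: x=12 y=2 z=3

Derivation:
Step 1: thread C executes C1 (x = 4). Shared: x=4 y=3 z=0. PCs: A@0 B@0 C@1
Step 2: thread B executes B1 (x = x * 3). Shared: x=12 y=3 z=0. PCs: A@0 B@1 C@1
Step 3: thread B executes B2 (z = y - 1). Shared: x=12 y=3 z=2. PCs: A@0 B@2 C@1
Step 4: thread B executes B3 (y = z). Shared: x=12 y=2 z=2. PCs: A@0 B@3 C@1
Step 5: thread C executes C2 (z = z + 1). Shared: x=12 y=2 z=3. PCs: A@0 B@3 C@2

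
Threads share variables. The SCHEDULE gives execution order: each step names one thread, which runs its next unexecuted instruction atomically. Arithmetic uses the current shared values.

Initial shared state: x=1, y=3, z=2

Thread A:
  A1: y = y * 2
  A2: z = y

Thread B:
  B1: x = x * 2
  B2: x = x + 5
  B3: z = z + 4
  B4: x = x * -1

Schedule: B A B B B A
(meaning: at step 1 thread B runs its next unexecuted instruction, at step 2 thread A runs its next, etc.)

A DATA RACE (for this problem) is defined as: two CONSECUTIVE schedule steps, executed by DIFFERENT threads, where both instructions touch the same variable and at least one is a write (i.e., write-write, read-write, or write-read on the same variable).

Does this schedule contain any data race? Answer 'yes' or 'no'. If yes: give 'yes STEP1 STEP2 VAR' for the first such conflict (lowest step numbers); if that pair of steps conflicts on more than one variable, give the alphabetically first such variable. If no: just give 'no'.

Steps 1,2: B(r=x,w=x) vs A(r=y,w=y). No conflict.
Steps 2,3: A(r=y,w=y) vs B(r=x,w=x). No conflict.
Steps 3,4: same thread (B). No race.
Steps 4,5: same thread (B). No race.
Steps 5,6: B(r=x,w=x) vs A(r=y,w=z). No conflict.

Answer: no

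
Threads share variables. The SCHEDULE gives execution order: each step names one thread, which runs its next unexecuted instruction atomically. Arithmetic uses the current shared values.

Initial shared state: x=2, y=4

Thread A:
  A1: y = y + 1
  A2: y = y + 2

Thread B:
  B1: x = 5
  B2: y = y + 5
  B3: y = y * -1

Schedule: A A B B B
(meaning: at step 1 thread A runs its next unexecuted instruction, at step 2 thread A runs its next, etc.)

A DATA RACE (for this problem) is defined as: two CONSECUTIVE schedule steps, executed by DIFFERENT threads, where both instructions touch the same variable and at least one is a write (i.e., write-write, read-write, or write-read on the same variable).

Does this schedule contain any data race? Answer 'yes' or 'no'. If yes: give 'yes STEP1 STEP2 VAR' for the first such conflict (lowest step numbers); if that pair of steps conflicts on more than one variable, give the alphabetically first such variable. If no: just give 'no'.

Steps 1,2: same thread (A). No race.
Steps 2,3: A(r=y,w=y) vs B(r=-,w=x). No conflict.
Steps 3,4: same thread (B). No race.
Steps 4,5: same thread (B). No race.

Answer: no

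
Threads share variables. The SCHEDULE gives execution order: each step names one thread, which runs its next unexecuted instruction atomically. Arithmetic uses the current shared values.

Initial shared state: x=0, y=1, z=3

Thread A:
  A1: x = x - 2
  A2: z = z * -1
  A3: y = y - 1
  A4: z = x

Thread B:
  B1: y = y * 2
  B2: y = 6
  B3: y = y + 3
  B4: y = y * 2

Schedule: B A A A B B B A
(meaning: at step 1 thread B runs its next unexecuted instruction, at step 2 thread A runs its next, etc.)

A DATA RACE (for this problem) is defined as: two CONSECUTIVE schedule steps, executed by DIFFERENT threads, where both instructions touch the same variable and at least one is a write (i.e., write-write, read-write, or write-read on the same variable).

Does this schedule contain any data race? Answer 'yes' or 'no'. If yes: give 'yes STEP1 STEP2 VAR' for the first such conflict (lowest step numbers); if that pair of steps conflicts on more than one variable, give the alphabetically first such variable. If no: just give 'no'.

Answer: yes 4 5 y

Derivation:
Steps 1,2: B(r=y,w=y) vs A(r=x,w=x). No conflict.
Steps 2,3: same thread (A). No race.
Steps 3,4: same thread (A). No race.
Steps 4,5: A(y = y - 1) vs B(y = 6). RACE on y (W-W).
Steps 5,6: same thread (B). No race.
Steps 6,7: same thread (B). No race.
Steps 7,8: B(r=y,w=y) vs A(r=x,w=z). No conflict.
First conflict at steps 4,5.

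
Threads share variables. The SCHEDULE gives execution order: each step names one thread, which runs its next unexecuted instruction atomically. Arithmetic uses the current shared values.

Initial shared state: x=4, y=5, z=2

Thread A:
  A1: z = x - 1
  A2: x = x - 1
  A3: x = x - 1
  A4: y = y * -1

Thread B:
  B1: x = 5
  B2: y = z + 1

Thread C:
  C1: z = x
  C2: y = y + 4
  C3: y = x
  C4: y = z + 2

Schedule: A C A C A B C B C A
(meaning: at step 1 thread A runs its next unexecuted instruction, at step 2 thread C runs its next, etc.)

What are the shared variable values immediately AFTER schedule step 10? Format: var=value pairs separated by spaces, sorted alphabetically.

Answer: x=5 y=-6 z=4

Derivation:
Step 1: thread A executes A1 (z = x - 1). Shared: x=4 y=5 z=3. PCs: A@1 B@0 C@0
Step 2: thread C executes C1 (z = x). Shared: x=4 y=5 z=4. PCs: A@1 B@0 C@1
Step 3: thread A executes A2 (x = x - 1). Shared: x=3 y=5 z=4. PCs: A@2 B@0 C@1
Step 4: thread C executes C2 (y = y + 4). Shared: x=3 y=9 z=4. PCs: A@2 B@0 C@2
Step 5: thread A executes A3 (x = x - 1). Shared: x=2 y=9 z=4. PCs: A@3 B@0 C@2
Step 6: thread B executes B1 (x = 5). Shared: x=5 y=9 z=4. PCs: A@3 B@1 C@2
Step 7: thread C executes C3 (y = x). Shared: x=5 y=5 z=4. PCs: A@3 B@1 C@3
Step 8: thread B executes B2 (y = z + 1). Shared: x=5 y=5 z=4. PCs: A@3 B@2 C@3
Step 9: thread C executes C4 (y = z + 2). Shared: x=5 y=6 z=4. PCs: A@3 B@2 C@4
Step 10: thread A executes A4 (y = y * -1). Shared: x=5 y=-6 z=4. PCs: A@4 B@2 C@4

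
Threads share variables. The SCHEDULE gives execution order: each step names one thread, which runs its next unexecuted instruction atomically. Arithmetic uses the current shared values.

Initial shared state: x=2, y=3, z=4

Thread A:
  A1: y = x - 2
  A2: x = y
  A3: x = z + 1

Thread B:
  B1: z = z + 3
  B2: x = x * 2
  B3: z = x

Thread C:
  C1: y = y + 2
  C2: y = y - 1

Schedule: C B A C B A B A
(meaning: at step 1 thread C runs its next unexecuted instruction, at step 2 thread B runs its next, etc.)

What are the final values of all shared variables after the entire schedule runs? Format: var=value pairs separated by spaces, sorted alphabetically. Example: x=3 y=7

Answer: x=0 y=-1 z=-1

Derivation:
Step 1: thread C executes C1 (y = y + 2). Shared: x=2 y=5 z=4. PCs: A@0 B@0 C@1
Step 2: thread B executes B1 (z = z + 3). Shared: x=2 y=5 z=7. PCs: A@0 B@1 C@1
Step 3: thread A executes A1 (y = x - 2). Shared: x=2 y=0 z=7. PCs: A@1 B@1 C@1
Step 4: thread C executes C2 (y = y - 1). Shared: x=2 y=-1 z=7. PCs: A@1 B@1 C@2
Step 5: thread B executes B2 (x = x * 2). Shared: x=4 y=-1 z=7. PCs: A@1 B@2 C@2
Step 6: thread A executes A2 (x = y). Shared: x=-1 y=-1 z=7. PCs: A@2 B@2 C@2
Step 7: thread B executes B3 (z = x). Shared: x=-1 y=-1 z=-1. PCs: A@2 B@3 C@2
Step 8: thread A executes A3 (x = z + 1). Shared: x=0 y=-1 z=-1. PCs: A@3 B@3 C@2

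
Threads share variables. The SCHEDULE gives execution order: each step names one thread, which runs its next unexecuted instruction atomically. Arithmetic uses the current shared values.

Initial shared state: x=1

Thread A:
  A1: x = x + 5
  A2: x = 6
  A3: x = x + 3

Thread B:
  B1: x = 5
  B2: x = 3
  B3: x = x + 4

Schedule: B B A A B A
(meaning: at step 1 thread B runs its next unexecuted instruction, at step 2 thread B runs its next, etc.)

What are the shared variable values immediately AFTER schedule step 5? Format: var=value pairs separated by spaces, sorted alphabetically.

Answer: x=10

Derivation:
Step 1: thread B executes B1 (x = 5). Shared: x=5. PCs: A@0 B@1
Step 2: thread B executes B2 (x = 3). Shared: x=3. PCs: A@0 B@2
Step 3: thread A executes A1 (x = x + 5). Shared: x=8. PCs: A@1 B@2
Step 4: thread A executes A2 (x = 6). Shared: x=6. PCs: A@2 B@2
Step 5: thread B executes B3 (x = x + 4). Shared: x=10. PCs: A@2 B@3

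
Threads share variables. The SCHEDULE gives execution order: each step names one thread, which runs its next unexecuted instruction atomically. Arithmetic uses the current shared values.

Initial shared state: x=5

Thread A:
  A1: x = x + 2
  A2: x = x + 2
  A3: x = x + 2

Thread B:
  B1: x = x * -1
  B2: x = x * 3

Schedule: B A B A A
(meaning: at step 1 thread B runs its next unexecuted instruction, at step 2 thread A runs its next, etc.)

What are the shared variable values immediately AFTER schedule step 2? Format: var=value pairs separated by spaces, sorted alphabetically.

Step 1: thread B executes B1 (x = x * -1). Shared: x=-5. PCs: A@0 B@1
Step 2: thread A executes A1 (x = x + 2). Shared: x=-3. PCs: A@1 B@1

Answer: x=-3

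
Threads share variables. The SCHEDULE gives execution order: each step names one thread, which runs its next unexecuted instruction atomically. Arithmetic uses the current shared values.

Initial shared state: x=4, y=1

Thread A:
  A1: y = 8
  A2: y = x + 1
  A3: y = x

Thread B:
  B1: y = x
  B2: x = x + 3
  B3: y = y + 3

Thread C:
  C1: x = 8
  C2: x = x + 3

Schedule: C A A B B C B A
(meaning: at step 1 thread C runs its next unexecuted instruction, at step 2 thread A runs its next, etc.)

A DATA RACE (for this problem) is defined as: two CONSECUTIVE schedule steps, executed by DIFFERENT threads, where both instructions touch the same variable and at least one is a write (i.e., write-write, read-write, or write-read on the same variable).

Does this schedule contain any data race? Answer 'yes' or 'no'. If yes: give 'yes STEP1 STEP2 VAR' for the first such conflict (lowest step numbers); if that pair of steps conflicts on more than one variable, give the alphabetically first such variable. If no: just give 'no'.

Answer: yes 3 4 y

Derivation:
Steps 1,2: C(r=-,w=x) vs A(r=-,w=y). No conflict.
Steps 2,3: same thread (A). No race.
Steps 3,4: A(y = x + 1) vs B(y = x). RACE on y (W-W).
Steps 4,5: same thread (B). No race.
Steps 5,6: B(x = x + 3) vs C(x = x + 3). RACE on x (W-W).
Steps 6,7: C(r=x,w=x) vs B(r=y,w=y). No conflict.
Steps 7,8: B(y = y + 3) vs A(y = x). RACE on y (W-W).
First conflict at steps 3,4.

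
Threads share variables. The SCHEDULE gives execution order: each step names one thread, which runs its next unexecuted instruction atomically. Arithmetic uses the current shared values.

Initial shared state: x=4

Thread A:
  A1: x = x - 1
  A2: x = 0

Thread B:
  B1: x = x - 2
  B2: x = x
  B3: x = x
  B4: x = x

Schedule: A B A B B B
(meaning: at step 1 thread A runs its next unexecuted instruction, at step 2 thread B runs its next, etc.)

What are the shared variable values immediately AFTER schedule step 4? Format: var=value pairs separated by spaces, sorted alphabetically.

Step 1: thread A executes A1 (x = x - 1). Shared: x=3. PCs: A@1 B@0
Step 2: thread B executes B1 (x = x - 2). Shared: x=1. PCs: A@1 B@1
Step 3: thread A executes A2 (x = 0). Shared: x=0. PCs: A@2 B@1
Step 4: thread B executes B2 (x = x). Shared: x=0. PCs: A@2 B@2

Answer: x=0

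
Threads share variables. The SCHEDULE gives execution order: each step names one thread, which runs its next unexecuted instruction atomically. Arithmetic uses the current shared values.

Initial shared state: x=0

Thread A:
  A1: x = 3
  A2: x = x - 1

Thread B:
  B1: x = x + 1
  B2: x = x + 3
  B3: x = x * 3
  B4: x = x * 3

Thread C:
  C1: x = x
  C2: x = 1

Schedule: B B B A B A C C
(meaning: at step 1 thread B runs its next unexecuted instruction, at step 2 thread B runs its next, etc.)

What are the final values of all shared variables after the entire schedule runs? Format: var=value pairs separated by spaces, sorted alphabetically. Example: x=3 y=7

Step 1: thread B executes B1 (x = x + 1). Shared: x=1. PCs: A@0 B@1 C@0
Step 2: thread B executes B2 (x = x + 3). Shared: x=4. PCs: A@0 B@2 C@0
Step 3: thread B executes B3 (x = x * 3). Shared: x=12. PCs: A@0 B@3 C@0
Step 4: thread A executes A1 (x = 3). Shared: x=3. PCs: A@1 B@3 C@0
Step 5: thread B executes B4 (x = x * 3). Shared: x=9. PCs: A@1 B@4 C@0
Step 6: thread A executes A2 (x = x - 1). Shared: x=8. PCs: A@2 B@4 C@0
Step 7: thread C executes C1 (x = x). Shared: x=8. PCs: A@2 B@4 C@1
Step 8: thread C executes C2 (x = 1). Shared: x=1. PCs: A@2 B@4 C@2

Answer: x=1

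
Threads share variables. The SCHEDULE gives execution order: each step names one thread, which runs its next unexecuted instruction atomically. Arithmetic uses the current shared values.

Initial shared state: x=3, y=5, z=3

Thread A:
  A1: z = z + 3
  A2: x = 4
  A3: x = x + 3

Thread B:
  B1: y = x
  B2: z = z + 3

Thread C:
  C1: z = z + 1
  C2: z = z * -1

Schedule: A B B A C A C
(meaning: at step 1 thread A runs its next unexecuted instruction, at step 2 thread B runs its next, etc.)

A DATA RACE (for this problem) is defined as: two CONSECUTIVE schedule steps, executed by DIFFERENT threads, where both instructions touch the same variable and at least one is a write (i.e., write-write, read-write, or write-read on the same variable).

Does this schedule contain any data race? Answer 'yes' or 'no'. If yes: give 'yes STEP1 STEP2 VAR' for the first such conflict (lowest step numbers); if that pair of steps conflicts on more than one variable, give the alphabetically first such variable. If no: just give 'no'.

Answer: no

Derivation:
Steps 1,2: A(r=z,w=z) vs B(r=x,w=y). No conflict.
Steps 2,3: same thread (B). No race.
Steps 3,4: B(r=z,w=z) vs A(r=-,w=x). No conflict.
Steps 4,5: A(r=-,w=x) vs C(r=z,w=z). No conflict.
Steps 5,6: C(r=z,w=z) vs A(r=x,w=x). No conflict.
Steps 6,7: A(r=x,w=x) vs C(r=z,w=z). No conflict.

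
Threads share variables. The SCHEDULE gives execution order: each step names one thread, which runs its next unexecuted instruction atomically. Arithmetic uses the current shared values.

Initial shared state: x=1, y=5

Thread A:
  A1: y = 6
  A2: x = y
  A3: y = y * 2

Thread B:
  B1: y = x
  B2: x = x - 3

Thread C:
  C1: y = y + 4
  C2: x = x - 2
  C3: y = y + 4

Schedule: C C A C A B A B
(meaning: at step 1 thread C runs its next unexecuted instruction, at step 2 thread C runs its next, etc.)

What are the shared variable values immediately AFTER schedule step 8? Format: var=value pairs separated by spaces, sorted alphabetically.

Step 1: thread C executes C1 (y = y + 4). Shared: x=1 y=9. PCs: A@0 B@0 C@1
Step 2: thread C executes C2 (x = x - 2). Shared: x=-1 y=9. PCs: A@0 B@0 C@2
Step 3: thread A executes A1 (y = 6). Shared: x=-1 y=6. PCs: A@1 B@0 C@2
Step 4: thread C executes C3 (y = y + 4). Shared: x=-1 y=10. PCs: A@1 B@0 C@3
Step 5: thread A executes A2 (x = y). Shared: x=10 y=10. PCs: A@2 B@0 C@3
Step 6: thread B executes B1 (y = x). Shared: x=10 y=10. PCs: A@2 B@1 C@3
Step 7: thread A executes A3 (y = y * 2). Shared: x=10 y=20. PCs: A@3 B@1 C@3
Step 8: thread B executes B2 (x = x - 3). Shared: x=7 y=20. PCs: A@3 B@2 C@3

Answer: x=7 y=20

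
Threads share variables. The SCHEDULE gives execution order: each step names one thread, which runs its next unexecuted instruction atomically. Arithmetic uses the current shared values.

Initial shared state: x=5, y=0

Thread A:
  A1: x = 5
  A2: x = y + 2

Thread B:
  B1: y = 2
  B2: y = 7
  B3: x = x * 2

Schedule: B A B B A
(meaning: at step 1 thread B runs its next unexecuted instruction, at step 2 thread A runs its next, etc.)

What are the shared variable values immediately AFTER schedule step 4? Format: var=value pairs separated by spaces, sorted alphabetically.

Answer: x=10 y=7

Derivation:
Step 1: thread B executes B1 (y = 2). Shared: x=5 y=2. PCs: A@0 B@1
Step 2: thread A executes A1 (x = 5). Shared: x=5 y=2. PCs: A@1 B@1
Step 3: thread B executes B2 (y = 7). Shared: x=5 y=7. PCs: A@1 B@2
Step 4: thread B executes B3 (x = x * 2). Shared: x=10 y=7. PCs: A@1 B@3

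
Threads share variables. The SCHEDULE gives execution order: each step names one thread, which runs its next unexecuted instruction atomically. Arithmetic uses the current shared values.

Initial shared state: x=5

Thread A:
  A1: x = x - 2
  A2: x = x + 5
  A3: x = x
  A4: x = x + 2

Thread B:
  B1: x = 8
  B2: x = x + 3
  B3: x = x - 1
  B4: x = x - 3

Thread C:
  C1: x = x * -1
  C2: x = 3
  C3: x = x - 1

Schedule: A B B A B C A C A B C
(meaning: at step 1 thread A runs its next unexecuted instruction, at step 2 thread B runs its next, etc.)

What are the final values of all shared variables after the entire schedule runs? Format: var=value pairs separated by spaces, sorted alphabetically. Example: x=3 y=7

Step 1: thread A executes A1 (x = x - 2). Shared: x=3. PCs: A@1 B@0 C@0
Step 2: thread B executes B1 (x = 8). Shared: x=8. PCs: A@1 B@1 C@0
Step 3: thread B executes B2 (x = x + 3). Shared: x=11. PCs: A@1 B@2 C@0
Step 4: thread A executes A2 (x = x + 5). Shared: x=16. PCs: A@2 B@2 C@0
Step 5: thread B executes B3 (x = x - 1). Shared: x=15. PCs: A@2 B@3 C@0
Step 6: thread C executes C1 (x = x * -1). Shared: x=-15. PCs: A@2 B@3 C@1
Step 7: thread A executes A3 (x = x). Shared: x=-15. PCs: A@3 B@3 C@1
Step 8: thread C executes C2 (x = 3). Shared: x=3. PCs: A@3 B@3 C@2
Step 9: thread A executes A4 (x = x + 2). Shared: x=5. PCs: A@4 B@3 C@2
Step 10: thread B executes B4 (x = x - 3). Shared: x=2. PCs: A@4 B@4 C@2
Step 11: thread C executes C3 (x = x - 1). Shared: x=1. PCs: A@4 B@4 C@3

Answer: x=1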